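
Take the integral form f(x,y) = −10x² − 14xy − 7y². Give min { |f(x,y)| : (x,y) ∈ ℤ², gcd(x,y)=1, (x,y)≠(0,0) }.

translate: b→-6 (≡14 mod 20), so (10,14,7)→(10,-6,3)
flip: (10,-6,3)→(3,6,10)
translate: b→0 (≡6 mod 6), so (3,6,10)→(3,0,7)
reduced (well bottom): (3,0,7) with a≤c, −a<b≤a
well minimum |f| = |-3| = 3 (negative-definite)

3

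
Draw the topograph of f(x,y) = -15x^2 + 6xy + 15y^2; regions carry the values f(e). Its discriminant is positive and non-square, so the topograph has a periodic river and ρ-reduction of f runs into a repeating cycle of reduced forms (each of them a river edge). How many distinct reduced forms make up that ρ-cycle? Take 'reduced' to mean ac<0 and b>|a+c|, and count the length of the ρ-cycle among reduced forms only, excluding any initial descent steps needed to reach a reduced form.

D = 936, ⌊√D⌋ = 30
river: ρ → (15,24,-6)
river: ρ → (-6,24,15)
river: ρ → (15,6,-15)
river: ρ → (-15,24,6)
river: ρ → (6,24,-15)
river: ρ → (-15,6,15)
ρ-cycle length = 6 (tail of 0 descent steps not counted)

6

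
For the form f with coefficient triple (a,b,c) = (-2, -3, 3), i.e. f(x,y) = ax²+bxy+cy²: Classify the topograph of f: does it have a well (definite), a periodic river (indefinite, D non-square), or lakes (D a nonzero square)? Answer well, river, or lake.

D = b²−4ac = (-3)² − 4·(-2)·3 = 33
D > 0 non-square ⇒ indefinite ⇒ periodic river

river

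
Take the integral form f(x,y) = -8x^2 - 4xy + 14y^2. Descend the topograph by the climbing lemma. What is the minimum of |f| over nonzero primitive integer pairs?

descent: ρ → (14,4,-8)
descent: ρ → (-8,12,10)  [lands on river]
river: ρ → (10,8,-10)
river: ρ → (-10,12,8)
river: ρ → (8,20,-2)
river: ρ → (-2,20,8)
river: ρ → (8,12,-10)
river: ρ → (-10,8,10)
river: ρ → (10,12,-8)
river: ρ → (-8,20,2)
river: ρ → (2,20,-8)
closes: descent 2, river 10
min |a| on river = 2

2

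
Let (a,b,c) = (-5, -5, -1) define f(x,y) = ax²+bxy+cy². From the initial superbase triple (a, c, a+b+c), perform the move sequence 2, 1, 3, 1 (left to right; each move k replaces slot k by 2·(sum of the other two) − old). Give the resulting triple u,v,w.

start (-5,-1,-11) = (f(1,0),f(0,1),f(1,1))
replace slot 2: 2·((-5)+(-11)) − (-1) = -31 → (-5,-31,-11)
replace slot 1: 2·((-31)+(-11)) − (-5) = -79 → (-79,-31,-11)
replace slot 3: 2·((-79)+(-31)) − (-11) = -209 → (-79,-31,-209)
replace slot 1: 2·((-31)+(-209)) − (-79) = -401 → (-401,-31,-209)

-401,-31,-209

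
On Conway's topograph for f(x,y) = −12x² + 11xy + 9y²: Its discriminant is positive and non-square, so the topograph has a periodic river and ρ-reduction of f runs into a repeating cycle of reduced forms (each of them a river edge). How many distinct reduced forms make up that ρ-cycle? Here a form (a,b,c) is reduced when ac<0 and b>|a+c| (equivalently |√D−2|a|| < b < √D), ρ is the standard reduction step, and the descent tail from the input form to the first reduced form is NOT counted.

D = 553, ⌊√D⌋ = 23
river: ρ → (9,7,-14)
river: ρ → (-14,21,2)
river: ρ → (2,23,-3)
river: ρ → (-3,19,16)
river: ρ → (16,13,-6)
river: ρ → (-6,23,1)
river: ρ → (1,23,-6)
river: ρ → (-6,13,16)
river: ρ → (16,19,-3)
river: ρ → (-3,23,2)
river: ρ → (2,21,-14)
river: ρ → (-14,7,9)
river: ρ → (9,11,-12)
river: ρ → (-12,13,8)
river: ρ → (8,19,-6)
river: ρ → (-6,17,11)
river: ρ → (11,5,-12)
river: ρ → (-12,19,4)
river: ρ → (4,21,-7)
river: ρ → (-7,21,4)
river: ρ → (4,19,-12)
river: ρ → (-12,5,11)
river: ρ → (11,17,-6)
river: ρ → (-6,19,8)
river: ρ → (8,13,-12)
river: ρ → (-12,11,9)
ρ-cycle length = 26 (tail of 0 descent steps not counted)

26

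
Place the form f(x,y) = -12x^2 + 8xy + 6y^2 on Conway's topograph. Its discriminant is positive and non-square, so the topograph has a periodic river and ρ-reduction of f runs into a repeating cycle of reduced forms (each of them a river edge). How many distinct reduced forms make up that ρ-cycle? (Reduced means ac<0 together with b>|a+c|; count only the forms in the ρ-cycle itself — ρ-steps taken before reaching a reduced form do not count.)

D = 352, ⌊√D⌋ = 18
river: ρ → (6,16,-4)
river: ρ → (-4,16,6)
river: ρ → (6,8,-12)
river: ρ → (-12,16,2)
river: ρ → (2,16,-12)
river: ρ → (-12,8,6)
ρ-cycle length = 6 (tail of 0 descent steps not counted)

6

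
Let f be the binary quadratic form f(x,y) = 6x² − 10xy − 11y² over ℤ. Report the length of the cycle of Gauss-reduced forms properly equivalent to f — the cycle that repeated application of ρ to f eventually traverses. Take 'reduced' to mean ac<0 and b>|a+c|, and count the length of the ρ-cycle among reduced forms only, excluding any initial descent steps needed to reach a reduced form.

D = 364, ⌊√D⌋ = 19
descent: ρ → (-11,10,6)  [lands on river]
river: ρ → (6,14,-7)
river: ρ → (-7,14,6)
river: ρ → (6,10,-11)
river: ρ → (-11,12,5)
river: ρ → (5,18,-2)
river: ρ → (-2,18,5)
river: ρ → (5,12,-11)
ρ-cycle length = 8 (tail of 1 descent step not counted)

8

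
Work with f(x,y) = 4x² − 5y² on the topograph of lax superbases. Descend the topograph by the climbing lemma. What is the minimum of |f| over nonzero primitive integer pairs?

descent: ρ → (-5,0,4)
descent: ρ → (4,8,-1)  [lands on river]
river: ρ → (-1,8,4)
closes: descent 2, river 2
min |a| on river = 1

1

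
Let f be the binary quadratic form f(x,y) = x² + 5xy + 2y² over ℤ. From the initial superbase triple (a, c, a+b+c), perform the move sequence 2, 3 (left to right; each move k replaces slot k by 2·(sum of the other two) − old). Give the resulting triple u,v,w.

start (1,2,8) = (f(1,0),f(0,1),f(1,1))
replace slot 2: 2·(1+8) − 2 = 16 → (1,16,8)
replace slot 3: 2·(1+16) − 8 = 26 → (1,16,26)

1,16,26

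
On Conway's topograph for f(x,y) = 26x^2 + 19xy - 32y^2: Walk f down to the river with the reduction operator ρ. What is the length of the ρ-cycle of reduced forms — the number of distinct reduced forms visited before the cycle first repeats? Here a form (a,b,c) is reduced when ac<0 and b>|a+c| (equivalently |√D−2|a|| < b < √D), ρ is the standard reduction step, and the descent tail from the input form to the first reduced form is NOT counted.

D = 3689, ⌊√D⌋ = 60
river: ρ → (-32,45,13)
river: ρ → (13,59,-4)
river: ρ → (-4,53,55)
river: ρ → (55,57,-2)
river: ρ → (-2,59,26)
river: ρ → (26,45,-16)
river: ρ → (-16,51,17)
river: ρ → (17,51,-16)
river: ρ → (-16,45,26)
river: ρ → (26,59,-2)
river: ρ → (-2,57,55)
river: ρ → (55,53,-4)
river: ρ → (-4,59,13)
river: ρ → (13,45,-32)
river: ρ → (-32,19,26)
river: ρ → (26,33,-25)
river: ρ → (-25,17,34)
river: ρ → (34,51,-8)
river: ρ → (-8,45,52)
river: ρ → (52,59,-1)
river: ρ → (-1,59,52)
river: ρ → (52,45,-8)
river: ρ → (-8,51,34)
river: ρ → (34,17,-25)
river: ρ → (-25,33,26)
river: ρ → (26,19,-32)
ρ-cycle length = 26 (tail of 0 descent steps not counted)

26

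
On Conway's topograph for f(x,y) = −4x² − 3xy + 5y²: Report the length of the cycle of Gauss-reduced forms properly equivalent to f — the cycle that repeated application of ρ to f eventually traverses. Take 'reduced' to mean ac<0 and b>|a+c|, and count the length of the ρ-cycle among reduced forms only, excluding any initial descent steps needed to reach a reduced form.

D = 89, ⌊√D⌋ = 9
descent: ρ → (5,3,-4)  [lands on river]
river: ρ → (-4,5,4)
river: ρ → (4,3,-5)
river: ρ → (-5,7,2)
river: ρ → (2,9,-1)
river: ρ → (-1,9,2)
river: ρ → (2,7,-5)
river: ρ → (-5,3,4)
river: ρ → (4,5,-4)
river: ρ → (-4,3,5)
river: ρ → (5,7,-2)
river: ρ → (-2,9,1)
river: ρ → (1,9,-2)
river: ρ → (-2,7,5)
ρ-cycle length = 14 (tail of 1 descent step not counted)

14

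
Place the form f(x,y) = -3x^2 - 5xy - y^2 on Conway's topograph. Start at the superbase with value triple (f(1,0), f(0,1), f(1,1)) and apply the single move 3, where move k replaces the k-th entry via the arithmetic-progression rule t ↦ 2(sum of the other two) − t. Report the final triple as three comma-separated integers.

start (-3,-1,-9) = (f(1,0),f(0,1),f(1,1))
replace slot 3: 2·((-3)+(-1)) − (-9) = 1 → (-3,-1,1)

-3,-1,1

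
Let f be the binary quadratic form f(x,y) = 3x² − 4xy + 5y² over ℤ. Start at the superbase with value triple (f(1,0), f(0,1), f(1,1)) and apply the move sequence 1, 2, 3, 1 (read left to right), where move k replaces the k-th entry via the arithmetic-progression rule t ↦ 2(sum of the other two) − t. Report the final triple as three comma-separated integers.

start (3,5,4) = (f(1,0),f(0,1),f(1,1))
replace slot 1: 2·(5+4) − 3 = 15 → (15,5,4)
replace slot 2: 2·(15+4) − 5 = 33 → (15,33,4)
replace slot 3: 2·(15+33) − 4 = 92 → (15,33,92)
replace slot 1: 2·(33+92) − 15 = 235 → (235,33,92)

235,33,92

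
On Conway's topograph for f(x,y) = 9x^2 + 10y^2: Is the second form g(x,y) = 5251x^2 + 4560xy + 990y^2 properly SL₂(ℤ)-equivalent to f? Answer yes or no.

D₁ = -360, D₂ = -360
f: reduced (well bottom): (9,0,10) with a≤c, −a<b≤a
g: flip: (5251,4560,990)→(990,-4560,5251)
g: translate: b→-600 (≡-4560 mod 1980), so (990,-4560,5251)→(990,-600,91)
g: flip: (990,-600,91)→(91,600,990)
g: translate: b→54 (≡600 mod 182), so (91,600,990)→(91,54,9)
g: flip: (91,54,9)→(9,-54,91)
g: translate: b→0 (≡-54 mod 18), so (9,-54,91)→(9,0,10)
g: reduced (well bottom): (9,0,10) with a≤c, −a<b≤a
reduced forms (9, 0, 10) vs (9, 0, 10) ⇒ equivalent

yes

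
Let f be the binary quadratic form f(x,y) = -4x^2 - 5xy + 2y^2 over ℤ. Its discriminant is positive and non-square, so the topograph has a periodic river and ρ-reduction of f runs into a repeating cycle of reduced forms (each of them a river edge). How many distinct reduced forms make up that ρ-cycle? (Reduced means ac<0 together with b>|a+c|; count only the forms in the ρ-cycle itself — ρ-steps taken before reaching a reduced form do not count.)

D = 57, ⌊√D⌋ = 7
descent: ρ → (2,5,-4)  [lands on river]
river: ρ → (-4,3,3)
river: ρ → (3,3,-4)
river: ρ → (-4,5,2)
river: ρ → (2,7,-1)
river: ρ → (-1,7,2)
ρ-cycle length = 6 (tail of 1 descent step not counted)

6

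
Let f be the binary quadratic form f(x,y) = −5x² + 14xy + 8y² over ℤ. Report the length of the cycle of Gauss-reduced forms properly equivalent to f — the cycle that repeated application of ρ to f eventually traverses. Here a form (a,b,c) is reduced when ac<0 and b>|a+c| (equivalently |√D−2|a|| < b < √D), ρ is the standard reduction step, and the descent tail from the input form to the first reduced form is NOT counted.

D = 356, ⌊√D⌋ = 18
river: ρ → (8,18,-1)
river: ρ → (-1,18,8)
river: ρ → (8,14,-5)
river: ρ → (-5,16,5)
river: ρ → (5,14,-8)
river: ρ → (-8,18,1)
river: ρ → (1,18,-8)
river: ρ → (-8,14,5)
river: ρ → (5,16,-5)
river: ρ → (-5,14,8)
ρ-cycle length = 10 (tail of 0 descent steps not counted)

10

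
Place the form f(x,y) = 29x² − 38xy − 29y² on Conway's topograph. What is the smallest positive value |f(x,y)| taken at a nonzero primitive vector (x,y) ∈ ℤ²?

descent: ρ → (-29,38,29)  [lands on river]
river: ρ → (29,20,-38)
river: ρ → (-38,56,11)
river: ρ → (11,54,-43)
river: ρ → (-43,32,22)
river: ρ → (22,56,-19)
river: ρ → (-19,58,19)
river: ρ → (19,56,-22)
river: ρ → (-22,32,43)
river: ρ → (43,54,-11)
river: ρ → (-11,56,38)
river: ρ → (38,20,-29)
closes: descent 1, river 12
min |a| on river = 11

11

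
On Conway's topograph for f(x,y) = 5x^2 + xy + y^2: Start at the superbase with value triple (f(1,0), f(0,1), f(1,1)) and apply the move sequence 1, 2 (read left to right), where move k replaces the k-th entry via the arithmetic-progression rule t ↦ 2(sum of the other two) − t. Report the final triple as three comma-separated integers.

start (5,1,7) = (f(1,0),f(0,1),f(1,1))
replace slot 1: 2·(1+7) − 5 = 11 → (11,1,7)
replace slot 2: 2·(11+7) − 1 = 35 → (11,35,7)

11,35,7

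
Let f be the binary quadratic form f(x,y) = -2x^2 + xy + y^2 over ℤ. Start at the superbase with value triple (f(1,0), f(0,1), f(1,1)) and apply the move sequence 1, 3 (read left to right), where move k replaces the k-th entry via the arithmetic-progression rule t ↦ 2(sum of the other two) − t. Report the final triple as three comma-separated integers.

start (-2,1,0) = (f(1,0),f(0,1),f(1,1))
replace slot 1: 2·(1+0) − (-2) = 4 → (4,1,0)
replace slot 3: 2·(4+1) − 0 = 10 → (4,1,10)

4,1,10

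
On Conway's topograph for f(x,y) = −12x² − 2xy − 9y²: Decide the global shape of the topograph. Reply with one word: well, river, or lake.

D = b²−4ac = (-2)² − 4·(-12)·(-9) = -428
D < 0 ⇒ definite ⇒ every region one sign ⇒ single well

well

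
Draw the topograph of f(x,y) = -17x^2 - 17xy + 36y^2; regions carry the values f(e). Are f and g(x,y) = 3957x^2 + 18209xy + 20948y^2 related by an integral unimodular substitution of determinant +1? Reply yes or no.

D₁ = 2737, D₂ = 2737
river cycle of f (length 30): (-17, 51, 2), (2, 49, -42), (-42, 35, 9), (9, 37, -38), (-38, 39, 8), (8, 41, -33), (-33, 25, 16), (16, 39, -19), (-19, 37, 18), (18, 35, -21), … (20 more)
river cycle of g (length 30): (-17, 51, 2), (2, 49, -42), (-42, 35, 9), (9, 37, -38), (-38, 39, 8), (8, 41, -33), (-33, 25, 16), (16, 39, -19), (-19, 37, 18), (18, 35, -21), … (20 more)
cycles coincide ⇒ equivalent

yes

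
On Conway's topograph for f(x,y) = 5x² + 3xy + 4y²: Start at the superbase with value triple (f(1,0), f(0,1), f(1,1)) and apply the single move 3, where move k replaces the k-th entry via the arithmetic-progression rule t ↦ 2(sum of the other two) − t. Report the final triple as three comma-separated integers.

start (5,4,12) = (f(1,0),f(0,1),f(1,1))
replace slot 3: 2·(5+4) − 12 = 6 → (5,4,6)

5,4,6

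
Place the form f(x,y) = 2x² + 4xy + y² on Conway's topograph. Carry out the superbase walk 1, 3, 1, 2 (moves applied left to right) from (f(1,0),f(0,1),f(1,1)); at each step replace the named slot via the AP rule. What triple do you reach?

start (2,1,7) = (f(1,0),f(0,1),f(1,1))
replace slot 1: 2·(1+7) − 2 = 14 → (14,1,7)
replace slot 3: 2·(14+1) − 7 = 23 → (14,1,23)
replace slot 1: 2·(1+23) − 14 = 34 → (34,1,23)
replace slot 2: 2·(34+23) − 1 = 113 → (34,113,23)

34,113,23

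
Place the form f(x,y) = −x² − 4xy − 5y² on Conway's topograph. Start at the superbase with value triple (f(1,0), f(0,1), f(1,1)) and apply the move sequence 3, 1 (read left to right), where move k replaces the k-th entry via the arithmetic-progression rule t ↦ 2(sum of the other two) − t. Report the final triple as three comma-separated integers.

start (-1,-5,-10) = (f(1,0),f(0,1),f(1,1))
replace slot 3: 2·((-1)+(-5)) − (-10) = -2 → (-1,-5,-2)
replace slot 1: 2·((-5)+(-2)) − (-1) = -13 → (-13,-5,-2)

-13,-5,-2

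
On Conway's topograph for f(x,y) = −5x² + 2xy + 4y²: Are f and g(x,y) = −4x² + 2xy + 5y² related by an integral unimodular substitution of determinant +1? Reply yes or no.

D₁ = 84, D₂ = 84
river cycle of f (length 6): (4, 6, -3), (-3, 6, 4), (4, 2, -5), (-5, 8, 1), (1, 8, -5), (-5, 2, 4)
river cycle of g (length 6): (5, 8, -1), (-1, 8, 5), (5, 2, -4), (-4, 6, 3), (3, 6, -4), (-4, 2, 5)
cycles differ ⇒ inequivalent

no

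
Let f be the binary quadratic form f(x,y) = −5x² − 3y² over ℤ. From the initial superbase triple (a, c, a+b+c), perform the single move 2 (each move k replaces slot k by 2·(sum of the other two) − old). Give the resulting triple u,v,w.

start (-5,-3,-8) = (f(1,0),f(0,1),f(1,1))
replace slot 2: 2·((-5)+(-8)) − (-3) = -23 → (-5,-23,-8)

-5,-23,-8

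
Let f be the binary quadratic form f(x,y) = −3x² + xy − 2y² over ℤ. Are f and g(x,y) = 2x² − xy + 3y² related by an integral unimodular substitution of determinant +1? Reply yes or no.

D₁ = -23, D₂ = -23
f is negative-definite; reduce −f:
−f: flip: (3,-1,2)→(2,1,3)
−f: reduced (well bottom): (2,1,3) with a≤c, −a<b≤a
flip sign back: reduced form of f is (-2,-1,-3)
g: reduced (well bottom): (2,-1,3) with a≤c, −a<b≤a
reduced forms (-2, -1, -3) vs (2, -1, 3) ⇒ inequivalent

no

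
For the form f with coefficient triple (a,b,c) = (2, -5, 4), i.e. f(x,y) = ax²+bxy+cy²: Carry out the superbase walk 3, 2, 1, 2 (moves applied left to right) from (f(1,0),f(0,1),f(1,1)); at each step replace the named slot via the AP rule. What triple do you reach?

start (2,4,1) = (f(1,0),f(0,1),f(1,1))
replace slot 3: 2·(2+4) − 1 = 11 → (2,4,11)
replace slot 2: 2·(2+11) − 4 = 22 → (2,22,11)
replace slot 1: 2·(22+11) − 2 = 64 → (64,22,11)
replace slot 2: 2·(64+11) − 22 = 128 → (64,128,11)

64,128,11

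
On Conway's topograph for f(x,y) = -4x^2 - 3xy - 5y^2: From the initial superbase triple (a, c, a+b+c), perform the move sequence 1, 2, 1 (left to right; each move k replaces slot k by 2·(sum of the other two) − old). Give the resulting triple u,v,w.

start (-4,-5,-12) = (f(1,0),f(0,1),f(1,1))
replace slot 1: 2·((-5)+(-12)) − (-4) = -30 → (-30,-5,-12)
replace slot 2: 2·((-30)+(-12)) − (-5) = -79 → (-30,-79,-12)
replace slot 1: 2·((-79)+(-12)) − (-30) = -152 → (-152,-79,-12)

-152,-79,-12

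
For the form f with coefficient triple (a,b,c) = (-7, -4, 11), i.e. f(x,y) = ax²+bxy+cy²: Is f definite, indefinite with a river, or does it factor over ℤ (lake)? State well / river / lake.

D = b²−4ac = (-4)² − 4·(-7)·11 = 324
D = 18² is a perfect square ⇒ form factors over ℤ ⇒ lakes

lake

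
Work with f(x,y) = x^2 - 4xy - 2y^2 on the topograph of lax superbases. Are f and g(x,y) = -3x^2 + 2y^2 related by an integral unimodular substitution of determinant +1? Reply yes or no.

D₁ = 24, D₂ = 24
river cycle of f (length 2): (-2, 4, 1), (1, 4, -2)
river cycle of g (length 2): (2, 4, -1), (-1, 4, 2)
cycles differ ⇒ inequivalent

no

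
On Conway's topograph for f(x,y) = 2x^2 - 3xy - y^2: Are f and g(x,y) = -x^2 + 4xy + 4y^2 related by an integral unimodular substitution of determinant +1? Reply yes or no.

D₁ = 17, D₂ = 32
discriminants differ ⇒ not SL₂(ℤ)-equivalent

no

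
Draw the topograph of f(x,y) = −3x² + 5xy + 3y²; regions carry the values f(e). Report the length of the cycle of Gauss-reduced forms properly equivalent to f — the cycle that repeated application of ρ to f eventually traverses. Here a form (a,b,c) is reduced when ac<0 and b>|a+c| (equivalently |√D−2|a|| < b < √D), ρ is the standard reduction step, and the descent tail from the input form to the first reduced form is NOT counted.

D = 61, ⌊√D⌋ = 7
river: ρ → (3,7,-1)
river: ρ → (-1,7,3)
river: ρ → (3,5,-3)
river: ρ → (-3,7,1)
river: ρ → (1,7,-3)
river: ρ → (-3,5,3)
ρ-cycle length = 6 (tail of 0 descent steps not counted)

6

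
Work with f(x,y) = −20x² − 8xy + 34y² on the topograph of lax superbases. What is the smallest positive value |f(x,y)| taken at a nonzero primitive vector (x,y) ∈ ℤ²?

descent: ρ → (34,8,-20)
descent: ρ → (-20,32,22)  [lands on river]
river: ρ → (22,12,-30)
river: ρ → (-30,48,4)
river: ρ → (4,48,-30)
river: ρ → (-30,12,22)
river: ρ → (22,32,-20)
river: ρ → (-20,48,6)
river: ρ → (6,48,-20)
closes: descent 2, river 8
min |a| on river = 4

4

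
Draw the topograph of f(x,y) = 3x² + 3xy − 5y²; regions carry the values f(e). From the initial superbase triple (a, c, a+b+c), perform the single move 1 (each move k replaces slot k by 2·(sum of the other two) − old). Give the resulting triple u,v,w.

start (3,-5,1) = (f(1,0),f(0,1),f(1,1))
replace slot 1: 2·((-5)+1) − 3 = -11 → (-11,-5,1)

-11,-5,1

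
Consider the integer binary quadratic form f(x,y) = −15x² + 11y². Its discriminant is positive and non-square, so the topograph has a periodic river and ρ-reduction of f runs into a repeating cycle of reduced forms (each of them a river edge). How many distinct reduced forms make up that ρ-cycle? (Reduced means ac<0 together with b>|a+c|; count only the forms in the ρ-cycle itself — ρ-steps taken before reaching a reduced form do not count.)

D = 660, ⌊√D⌋ = 25
descent: ρ → (11,22,-4)  [lands on river]
river: ρ → (-4,18,21)
river: ρ → (21,24,-1)
river: ρ → (-1,24,21)
river: ρ → (21,18,-4)
river: ρ → (-4,22,11)
ρ-cycle length = 6 (tail of 1 descent step not counted)

6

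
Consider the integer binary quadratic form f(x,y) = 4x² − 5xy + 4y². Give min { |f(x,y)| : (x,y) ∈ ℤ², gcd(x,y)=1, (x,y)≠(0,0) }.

translate: b→3 (≡-5 mod 8), so (4,-5,4)→(4,3,3)
flip: (4,3,3)→(3,-3,4)
translate: b→3 (≡-3 mod 6), so (3,-3,4)→(3,3,4)
reduced (well bottom): (3,3,4) with a≤c, −a<b≤a
well minimum = a = 3

3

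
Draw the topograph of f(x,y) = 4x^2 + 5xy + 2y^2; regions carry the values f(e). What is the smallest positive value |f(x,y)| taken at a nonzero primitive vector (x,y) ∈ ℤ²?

translate: b→-3 (≡5 mod 8), so (4,5,2)→(4,-3,1)
flip: (4,-3,1)→(1,3,4)
translate: b→1 (≡3 mod 2), so (1,3,4)→(1,1,2)
reduced (well bottom): (1,1,2) with a≤c, −a<b≤a
well minimum = a = 1

1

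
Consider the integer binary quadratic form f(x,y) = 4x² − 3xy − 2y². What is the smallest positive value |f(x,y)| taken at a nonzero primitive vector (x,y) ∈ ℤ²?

descent: ρ → (-2,3,4)  [lands on river]
river: ρ → (4,5,-1)
river: ρ → (-1,5,4)
river: ρ → (4,3,-2)
river: ρ → (-2,5,2)
river: ρ → (2,3,-4)
river: ρ → (-4,5,1)
river: ρ → (1,5,-4)
river: ρ → (-4,3,2)
river: ρ → (2,5,-2)
closes: descent 1, river 10
min |a| on river = 1

1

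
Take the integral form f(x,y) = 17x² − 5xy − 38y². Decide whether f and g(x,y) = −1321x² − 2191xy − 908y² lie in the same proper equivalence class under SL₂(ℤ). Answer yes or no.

D₁ = 2609, D₂ = 2609
river cycle of f (length 78): (17, 29, -26), (-26, 23, 20), (20, 17, -29), (-29, 41, 8), (8, 39, -34), (-34, 29, 13), (13, 49, -4), (-4, 47, 25), (25, 3, -26), (-26, 49, 2), … (68 more)
river cycle of g (length 78): (17, 29, -26), (-26, 23, 20), (20, 17, -29), (-29, 41, 8), (8, 39, -34), (-34, 29, 13), (13, 49, -4), (-4, 47, 25), (25, 3, -26), (-26, 49, 2), … (68 more)
cycles coincide ⇒ equivalent

yes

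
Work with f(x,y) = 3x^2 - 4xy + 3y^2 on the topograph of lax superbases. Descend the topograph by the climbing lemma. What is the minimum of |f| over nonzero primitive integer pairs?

translate: b→2 (≡-4 mod 6), so (3,-4,3)→(3,2,2)
flip: (3,2,2)→(2,-2,3)
translate: b→2 (≡-2 mod 4), so (2,-2,3)→(2,2,3)
reduced (well bottom): (2,2,3) with a≤c, −a<b≤a
well minimum = a = 2

2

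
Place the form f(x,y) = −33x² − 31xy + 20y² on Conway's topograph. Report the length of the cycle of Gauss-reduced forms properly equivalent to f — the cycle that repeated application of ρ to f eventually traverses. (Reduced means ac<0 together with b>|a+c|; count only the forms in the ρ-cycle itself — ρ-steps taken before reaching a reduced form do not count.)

D = 3601, ⌊√D⌋ = 60
descent: ρ → (20,31,-33)  [lands on river]
river: ρ → (-33,35,18)
river: ρ → (18,37,-31)
river: ρ → (-31,25,24)
river: ρ → (24,23,-32)
river: ρ → (-32,41,15)
river: ρ → (15,49,-20)
river: ρ → (-20,31,33)
river: ρ → (33,35,-18)
river: ρ → (-18,37,31)
river: ρ → (31,25,-24)
river: ρ → (-24,23,32)
river: ρ → (32,41,-15)
river: ρ → (-15,49,20)
ρ-cycle length = 14 (tail of 1 descent step not counted)

14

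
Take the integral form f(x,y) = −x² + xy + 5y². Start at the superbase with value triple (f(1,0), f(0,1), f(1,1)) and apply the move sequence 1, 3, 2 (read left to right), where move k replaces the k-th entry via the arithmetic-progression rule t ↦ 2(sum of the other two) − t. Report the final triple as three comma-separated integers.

start (-1,5,5) = (f(1,0),f(0,1),f(1,1))
replace slot 1: 2·(5+5) − (-1) = 21 → (21,5,5)
replace slot 3: 2·(21+5) − 5 = 47 → (21,5,47)
replace slot 2: 2·(21+47) − 5 = 131 → (21,131,47)

21,131,47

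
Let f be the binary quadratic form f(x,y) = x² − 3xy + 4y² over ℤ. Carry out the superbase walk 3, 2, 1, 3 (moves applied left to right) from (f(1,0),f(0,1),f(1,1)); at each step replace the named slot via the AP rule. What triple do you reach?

start (1,4,2) = (f(1,0),f(0,1),f(1,1))
replace slot 3: 2·(1+4) − 2 = 8 → (1,4,8)
replace slot 2: 2·(1+8) − 4 = 14 → (1,14,8)
replace slot 1: 2·(14+8) − 1 = 43 → (43,14,8)
replace slot 3: 2·(43+14) − 8 = 106 → (43,14,106)

43,14,106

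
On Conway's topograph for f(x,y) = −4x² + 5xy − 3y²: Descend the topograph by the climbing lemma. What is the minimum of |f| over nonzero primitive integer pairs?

translate: b→3 (≡-5 mod 8), so (4,-5,3)→(4,3,2)
flip: (4,3,2)→(2,-3,4)
translate: b→1 (≡-3 mod 4), so (2,-3,4)→(2,1,3)
reduced (well bottom): (2,1,3) with a≤c, −a<b≤a
well minimum |f| = |-2| = 2 (negative-definite)

2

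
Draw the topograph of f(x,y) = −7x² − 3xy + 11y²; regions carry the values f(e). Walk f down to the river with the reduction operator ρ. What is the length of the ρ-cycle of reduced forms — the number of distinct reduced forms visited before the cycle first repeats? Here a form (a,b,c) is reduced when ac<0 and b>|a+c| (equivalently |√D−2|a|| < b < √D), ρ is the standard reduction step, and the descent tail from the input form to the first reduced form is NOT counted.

D = 317, ⌊√D⌋ = 17
descent: ρ → (11,3,-7)
descent: ρ → (-7,11,7)  [lands on river]
river: ρ → (7,17,-1)
river: ρ → (-1,17,7)
river: ρ → (7,11,-7)
river: ρ → (-7,17,1)
river: ρ → (1,17,-7)
ρ-cycle length = 6 (tail of 2 descent steps not counted)

6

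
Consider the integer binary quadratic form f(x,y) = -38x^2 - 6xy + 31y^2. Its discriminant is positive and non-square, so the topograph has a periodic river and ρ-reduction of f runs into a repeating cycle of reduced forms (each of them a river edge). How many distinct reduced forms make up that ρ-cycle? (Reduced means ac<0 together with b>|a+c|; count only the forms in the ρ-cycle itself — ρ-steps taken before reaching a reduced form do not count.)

D = 4748, ⌊√D⌋ = 68
descent: ρ → (31,68,-1)  [lands on river]
river: ρ → (-1,68,31)
river: ρ → (31,56,-13)
river: ρ → (-13,48,47)
river: ρ → (47,46,-14)
river: ρ → (-14,66,7)
river: ρ → (7,60,-41)
river: ρ → (-41,22,26)
river: ρ → (26,30,-37)
river: ρ → (-37,44,19)
river: ρ → (19,32,-49)
river: ρ → (-49,66,2)
river: ρ → (2,66,-49)
river: ρ → (-49,32,19)
river: ρ → (19,44,-37)
river: ρ → (-37,30,26)
river: ρ → (26,22,-41)
river: ρ → (-41,60,7)
river: ρ → (7,66,-14)
river: ρ → (-14,46,47)
river: ρ → (47,48,-13)
river: ρ → (-13,56,31)
ρ-cycle length = 22 (tail of 1 descent step not counted)

22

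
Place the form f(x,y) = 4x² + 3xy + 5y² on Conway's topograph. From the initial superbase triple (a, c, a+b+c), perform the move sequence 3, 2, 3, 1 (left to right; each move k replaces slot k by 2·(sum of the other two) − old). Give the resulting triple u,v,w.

start (4,5,12) = (f(1,0),f(0,1),f(1,1))
replace slot 3: 2·(4+5) − 12 = 6 → (4,5,6)
replace slot 2: 2·(4+6) − 5 = 15 → (4,15,6)
replace slot 3: 2·(4+15) − 6 = 32 → (4,15,32)
replace slot 1: 2·(15+32) − 4 = 90 → (90,15,32)

90,15,32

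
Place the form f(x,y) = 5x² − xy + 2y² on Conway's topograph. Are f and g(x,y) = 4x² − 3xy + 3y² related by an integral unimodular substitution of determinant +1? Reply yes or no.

D₁ = -39, D₂ = -39
f: flip: (5,-1,2)→(2,1,5)
f: reduced (well bottom): (2,1,5) with a≤c, −a<b≤a
g: flip: (4,-3,3)→(3,3,4)
g: reduced (well bottom): (3,3,4) with a≤c, −a<b≤a
reduced forms (2, 1, 5) vs (3, 3, 4) ⇒ inequivalent

no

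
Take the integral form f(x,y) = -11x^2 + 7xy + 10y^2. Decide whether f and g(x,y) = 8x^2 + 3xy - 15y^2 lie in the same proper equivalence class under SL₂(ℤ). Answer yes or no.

D₁ = 489, D₂ = 489
river cycle of f (length 22): (10, 13, -8), (-8, 19, 4), (4, 21, -3), (-3, 21, 4), (4, 19, -8), (-8, 13, 10), (10, 7, -11), (-11, 15, 6), (6, 21, -2), (-2, 19, 16), … (12 more)
river cycle of g (length 22): (8, 19, -4), (-4, 21, 3), (3, 21, -4), (-4, 19, 8), (8, 13, -10), (-10, 7, 11), (11, 15, -6), (-6, 21, 2), (2, 19, -16), (-16, 13, 5), … (12 more)
cycles differ ⇒ inequivalent

no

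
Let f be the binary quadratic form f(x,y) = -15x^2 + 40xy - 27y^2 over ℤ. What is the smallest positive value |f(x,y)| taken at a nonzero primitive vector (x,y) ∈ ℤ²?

translate: b→-10 (≡-40 mod 30), so (15,-40,27)→(15,-10,2)
flip: (15,-10,2)→(2,10,15)
translate: b→2 (≡10 mod 4), so (2,10,15)→(2,2,3)
reduced (well bottom): (2,2,3) with a≤c, −a<b≤a
well minimum |f| = |-2| = 2 (negative-definite)

2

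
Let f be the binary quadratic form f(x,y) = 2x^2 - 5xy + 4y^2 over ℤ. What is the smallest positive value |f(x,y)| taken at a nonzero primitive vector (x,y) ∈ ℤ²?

translate: b→-1 (≡-5 mod 4), so (2,-5,4)→(2,-1,1)
flip: (2,-1,1)→(1,1,2)
reduced (well bottom): (1,1,2) with a≤c, −a<b≤a
well minimum = a = 1

1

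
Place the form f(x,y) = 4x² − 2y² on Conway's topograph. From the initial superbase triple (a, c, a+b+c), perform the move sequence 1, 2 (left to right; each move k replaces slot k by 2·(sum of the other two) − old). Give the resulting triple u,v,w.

start (4,-2,2) = (f(1,0),f(0,1),f(1,1))
replace slot 1: 2·((-2)+2) − 4 = -4 → (-4,-2,2)
replace slot 2: 2·((-4)+2) − (-2) = -2 → (-4,-2,2)

-4,-2,2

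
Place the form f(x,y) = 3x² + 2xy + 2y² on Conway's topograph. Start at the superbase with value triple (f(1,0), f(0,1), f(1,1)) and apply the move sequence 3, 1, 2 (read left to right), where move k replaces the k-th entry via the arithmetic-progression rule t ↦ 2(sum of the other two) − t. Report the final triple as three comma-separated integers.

start (3,2,7) = (f(1,0),f(0,1),f(1,1))
replace slot 3: 2·(3+2) − 7 = 3 → (3,2,3)
replace slot 1: 2·(2+3) − 3 = 7 → (7,2,3)
replace slot 2: 2·(7+3) − 2 = 18 → (7,18,3)

7,18,3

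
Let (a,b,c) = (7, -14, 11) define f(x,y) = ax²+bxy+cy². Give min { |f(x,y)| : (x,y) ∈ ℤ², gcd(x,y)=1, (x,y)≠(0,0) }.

translate: b→0 (≡-14 mod 14), so (7,-14,11)→(7,0,4)
flip: (7,0,4)→(4,0,7)
reduced (well bottom): (4,0,7) with a≤c, −a<b≤a
well minimum = a = 4

4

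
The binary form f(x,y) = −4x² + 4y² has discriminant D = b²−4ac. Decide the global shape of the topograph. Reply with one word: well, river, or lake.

D = b²−4ac = 0² − 4·(-4)·4 = 64
D = 8² is a perfect square ⇒ form factors over ℤ ⇒ lakes

lake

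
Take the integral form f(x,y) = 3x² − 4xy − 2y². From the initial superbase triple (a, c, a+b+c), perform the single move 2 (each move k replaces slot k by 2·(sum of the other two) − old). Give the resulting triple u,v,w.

start (3,-2,-3) = (f(1,0),f(0,1),f(1,1))
replace slot 2: 2·(3+(-3)) − (-2) = 2 → (3,2,-3)

3,2,-3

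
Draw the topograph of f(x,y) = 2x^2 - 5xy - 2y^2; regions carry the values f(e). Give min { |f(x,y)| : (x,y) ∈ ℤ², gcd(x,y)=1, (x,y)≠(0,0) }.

descent: ρ → (-2,5,2)  [lands on river]
river: ρ → (2,3,-4)
river: ρ → (-4,5,1)
river: ρ → (1,5,-4)
river: ρ → (-4,3,2)
river: ρ → (2,5,-2)
river: ρ → (-2,3,4)
river: ρ → (4,5,-1)
river: ρ → (-1,5,4)
river: ρ → (4,3,-2)
closes: descent 1, river 10
min |a| on river = 1

1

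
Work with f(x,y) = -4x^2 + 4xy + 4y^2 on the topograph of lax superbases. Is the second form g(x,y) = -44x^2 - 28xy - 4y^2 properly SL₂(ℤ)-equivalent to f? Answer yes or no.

D₁ = 80, D₂ = 80
river cycle of f (length 2): (4, 4, -4), (-4, 4, 4)
river cycle of g (length 2): (-4, 4, 4), (4, 4, -4)
cycles coincide ⇒ equivalent

yes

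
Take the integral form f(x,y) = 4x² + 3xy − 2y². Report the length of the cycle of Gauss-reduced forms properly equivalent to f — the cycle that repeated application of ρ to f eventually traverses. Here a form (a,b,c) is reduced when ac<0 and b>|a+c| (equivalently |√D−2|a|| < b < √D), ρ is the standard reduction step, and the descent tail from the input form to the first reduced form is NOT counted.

D = 41, ⌊√D⌋ = 6
river: ρ → (-2,5,2)
river: ρ → (2,3,-4)
river: ρ → (-4,5,1)
river: ρ → (1,5,-4)
river: ρ → (-4,3,2)
river: ρ → (2,5,-2)
river: ρ → (-2,3,4)
river: ρ → (4,5,-1)
river: ρ → (-1,5,4)
river: ρ → (4,3,-2)
ρ-cycle length = 10 (tail of 0 descent steps not counted)

10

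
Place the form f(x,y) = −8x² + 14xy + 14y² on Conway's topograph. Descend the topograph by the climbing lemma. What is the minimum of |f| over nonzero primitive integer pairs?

river: ρ → (14,14,-8)
river: ρ → (-8,18,10)
river: ρ → (10,22,-4)
river: ρ → (-4,18,20)
river: ρ → (20,22,-2)
river: ρ → (-2,22,20)
river: ρ → (20,18,-4)
river: ρ → (-4,22,10)
river: ρ → (10,18,-8)
river: ρ → (-8,14,14)
closes: descent 0, river 10
min |a| on river = 2

2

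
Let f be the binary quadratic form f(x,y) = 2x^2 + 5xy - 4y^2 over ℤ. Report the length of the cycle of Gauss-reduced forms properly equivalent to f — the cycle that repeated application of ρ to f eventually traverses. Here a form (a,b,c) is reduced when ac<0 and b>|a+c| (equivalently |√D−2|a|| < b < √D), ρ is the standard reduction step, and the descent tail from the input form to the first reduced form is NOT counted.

D = 57, ⌊√D⌋ = 7
river: ρ → (-4,3,3)
river: ρ → (3,3,-4)
river: ρ → (-4,5,2)
river: ρ → (2,7,-1)
river: ρ → (-1,7,2)
river: ρ → (2,5,-4)
ρ-cycle length = 6 (tail of 0 descent steps not counted)

6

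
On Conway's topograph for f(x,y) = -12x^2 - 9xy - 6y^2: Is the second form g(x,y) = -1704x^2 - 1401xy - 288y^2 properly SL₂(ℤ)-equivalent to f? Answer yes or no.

D₁ = -207, D₂ = -207
f is negative-definite; reduce −f:
−f: flip: (12,9,6)→(6,-9,12)
−f: translate: b→3 (≡-9 mod 12), so (6,-9,12)→(6,3,9)
−f: reduced (well bottom): (6,3,9) with a≤c, −a<b≤a
flip sign back: reduced form of f is (-6,-3,-9)
g is negative-definite; reduce −g:
−g: flip: (1704,1401,288)→(288,-1401,1704)
−g: translate: b→-249 (≡-1401 mod 576), so (288,-1401,1704)→(288,-249,54)
−g: flip: (288,-249,54)→(54,249,288)
−g: translate: b→33 (≡249 mod 108), so (54,249,288)→(54,33,6)
−g: flip: (54,33,6)→(6,-33,54)
−g: translate: b→3 (≡-33 mod 12), so (6,-33,54)→(6,3,9)
−g: reduced (well bottom): (6,3,9) with a≤c, −a<b≤a
flip sign back: reduced form of g is (-6,-3,-9)
reduced forms (-6, -3, -9) vs (-6, -3, -9) ⇒ equivalent

yes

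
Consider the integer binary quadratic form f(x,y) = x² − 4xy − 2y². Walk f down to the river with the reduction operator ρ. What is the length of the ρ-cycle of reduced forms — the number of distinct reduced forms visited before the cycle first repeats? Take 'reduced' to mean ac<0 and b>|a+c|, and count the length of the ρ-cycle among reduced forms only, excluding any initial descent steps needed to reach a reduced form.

D = 24, ⌊√D⌋ = 4
descent: ρ → (-2,4,1)  [lands on river]
river: ρ → (1,4,-2)
ρ-cycle length = 2 (tail of 1 descent step not counted)

2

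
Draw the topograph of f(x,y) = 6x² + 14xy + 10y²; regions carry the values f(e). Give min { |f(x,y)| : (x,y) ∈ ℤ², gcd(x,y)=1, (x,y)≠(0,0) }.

translate: b→2 (≡14 mod 12), so (6,14,10)→(6,2,2)
flip: (6,2,2)→(2,-2,6)
translate: b→2 (≡-2 mod 4), so (2,-2,6)→(2,2,6)
reduced (well bottom): (2,2,6) with a≤c, −a<b≤a
well minimum = a = 2

2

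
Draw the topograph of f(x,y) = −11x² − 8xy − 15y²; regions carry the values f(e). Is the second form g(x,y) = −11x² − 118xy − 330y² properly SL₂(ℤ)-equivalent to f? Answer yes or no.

D₁ = -596, D₂ = -596
f is negative-definite; reduce −f:
−f: reduced (well bottom): (11,8,15) with a≤c, −a<b≤a
flip sign back: reduced form of f is (-11,-8,-15)
g is negative-definite; reduce −g:
−g: translate: b→8 (≡118 mod 22), so (11,118,330)→(11,8,15)
−g: reduced (well bottom): (11,8,15) with a≤c, −a<b≤a
flip sign back: reduced form of g is (-11,-8,-15)
reduced forms (-11, -8, -15) vs (-11, -8, -15) ⇒ equivalent

yes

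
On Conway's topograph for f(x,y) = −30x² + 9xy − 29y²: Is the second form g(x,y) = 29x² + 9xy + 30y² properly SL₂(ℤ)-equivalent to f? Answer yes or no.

D₁ = -3399, D₂ = -3399
f is negative-definite; reduce −f:
−f: flip: (30,-9,29)→(29,9,30)
−f: reduced (well bottom): (29,9,30) with a≤c, −a<b≤a
flip sign back: reduced form of f is (-29,-9,-30)
g: reduced (well bottom): (29,9,30) with a≤c, −a<b≤a
reduced forms (-29, -9, -30) vs (29, 9, 30) ⇒ inequivalent

no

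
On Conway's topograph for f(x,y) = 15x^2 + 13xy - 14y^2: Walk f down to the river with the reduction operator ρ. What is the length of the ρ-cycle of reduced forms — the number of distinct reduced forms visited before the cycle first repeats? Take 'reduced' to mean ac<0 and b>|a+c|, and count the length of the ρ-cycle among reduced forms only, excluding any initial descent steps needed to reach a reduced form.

D = 1009, ⌊√D⌋ = 31
river: ρ → (-14,15,14)
river: ρ → (14,13,-15)
river: ρ → (-15,17,12)
river: ρ → (12,31,-1)
river: ρ → (-1,31,12)
river: ρ → (12,17,-15)
river: ρ → (-15,13,14)
river: ρ → (14,15,-14)
river: ρ → (-14,13,15)
river: ρ → (15,17,-12)
river: ρ → (-12,31,1)
river: ρ → (1,31,-12)
river: ρ → (-12,17,15)
river: ρ → (15,13,-14)
ρ-cycle length = 14 (tail of 0 descent steps not counted)

14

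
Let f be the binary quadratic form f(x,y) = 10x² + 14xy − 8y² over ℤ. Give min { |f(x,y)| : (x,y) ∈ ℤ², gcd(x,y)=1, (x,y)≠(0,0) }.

river: ρ → (-8,18,6)
river: ρ → (6,18,-8)
river: ρ → (-8,14,10)
river: ρ → (10,6,-12)
river: ρ → (-12,18,4)
river: ρ → (4,22,-2)
river: ρ → (-2,22,4)
river: ρ → (4,18,-12)
river: ρ → (-12,6,10)
river: ρ → (10,14,-8)
closes: descent 0, river 10
min |a| on river = 2

2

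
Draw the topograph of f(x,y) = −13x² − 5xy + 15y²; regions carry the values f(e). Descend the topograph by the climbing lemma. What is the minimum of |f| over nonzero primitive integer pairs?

descent: ρ → (15,5,-13)  [lands on river]
river: ρ → (-13,21,7)
river: ρ → (7,21,-13)
river: ρ → (-13,5,15)
river: ρ → (15,25,-3)
river: ρ → (-3,23,23)
river: ρ → (23,23,-3)
river: ρ → (-3,25,15)
closes: descent 1, river 8
min |a| on river = 3

3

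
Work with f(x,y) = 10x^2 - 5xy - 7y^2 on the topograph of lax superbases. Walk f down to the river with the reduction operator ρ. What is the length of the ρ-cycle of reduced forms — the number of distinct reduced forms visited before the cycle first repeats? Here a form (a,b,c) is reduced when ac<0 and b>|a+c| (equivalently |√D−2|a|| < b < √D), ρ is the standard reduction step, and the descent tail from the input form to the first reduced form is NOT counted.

D = 305, ⌊√D⌋ = 17
descent: ρ → (-7,5,10)  [lands on river]
river: ρ → (10,15,-2)
river: ρ → (-2,17,2)
river: ρ → (2,15,-10)
river: ρ → (-10,5,7)
river: ρ → (7,9,-8)
river: ρ → (-8,7,8)
river: ρ → (8,9,-7)
ρ-cycle length = 8 (tail of 1 descent step not counted)

8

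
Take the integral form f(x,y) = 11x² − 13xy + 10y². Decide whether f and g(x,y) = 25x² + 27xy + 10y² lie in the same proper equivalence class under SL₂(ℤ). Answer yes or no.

D₁ = -271, D₂ = -271
f: translate: b→9 (≡-13 mod 22), so (11,-13,10)→(11,9,8)
f: flip: (11,9,8)→(8,-9,11)
f: translate: b→7 (≡-9 mod 16), so (8,-9,11)→(8,7,10)
f: reduced (well bottom): (8,7,10) with a≤c, −a<b≤a
g: translate: b→-23 (≡27 mod 50), so (25,27,10)→(25,-23,8)
g: flip: (25,-23,8)→(8,23,25)
g: translate: b→7 (≡23 mod 16), so (8,23,25)→(8,7,10)
g: reduced (well bottom): (8,7,10) with a≤c, −a<b≤a
reduced forms (8, 7, 10) vs (8, 7, 10) ⇒ equivalent

yes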